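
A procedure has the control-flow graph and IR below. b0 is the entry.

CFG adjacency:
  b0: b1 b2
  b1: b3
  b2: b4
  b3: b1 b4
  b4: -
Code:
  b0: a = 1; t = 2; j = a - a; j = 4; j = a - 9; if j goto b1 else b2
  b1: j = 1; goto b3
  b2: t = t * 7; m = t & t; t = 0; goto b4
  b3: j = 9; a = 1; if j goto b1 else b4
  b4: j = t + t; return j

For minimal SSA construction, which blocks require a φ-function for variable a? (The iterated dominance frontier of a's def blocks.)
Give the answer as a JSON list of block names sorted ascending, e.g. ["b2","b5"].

Answer: ["b1", "b4"]

Working:
idom tree: b1←b0 b2←b0 b3←b1 b4←b0
Dom∩ at merges:
  b1: preds {b0,b3}: {b0} ∩ {b0,b1,b3} = {b0}; idom=b0
  b4: preds {b2,b3}: {b0,b2} ∩ {b0,b1,b3} = {b0}; idom=b0

DF walk-up:
  b1←b0: walk · to b0
  b1←b3: walk b3→b1 to b0
  b4←b2: walk b2 to b0
  b4←b3: walk b3→b1 to b0
  b0: DF=∅
  b1: DF={b1,b4}
  b2: DF={b4}
  b3: DF={b1,b4}
  b4: DF=∅

φ for a: defs {b0,b3}
  DF⁺ = {b1,b4}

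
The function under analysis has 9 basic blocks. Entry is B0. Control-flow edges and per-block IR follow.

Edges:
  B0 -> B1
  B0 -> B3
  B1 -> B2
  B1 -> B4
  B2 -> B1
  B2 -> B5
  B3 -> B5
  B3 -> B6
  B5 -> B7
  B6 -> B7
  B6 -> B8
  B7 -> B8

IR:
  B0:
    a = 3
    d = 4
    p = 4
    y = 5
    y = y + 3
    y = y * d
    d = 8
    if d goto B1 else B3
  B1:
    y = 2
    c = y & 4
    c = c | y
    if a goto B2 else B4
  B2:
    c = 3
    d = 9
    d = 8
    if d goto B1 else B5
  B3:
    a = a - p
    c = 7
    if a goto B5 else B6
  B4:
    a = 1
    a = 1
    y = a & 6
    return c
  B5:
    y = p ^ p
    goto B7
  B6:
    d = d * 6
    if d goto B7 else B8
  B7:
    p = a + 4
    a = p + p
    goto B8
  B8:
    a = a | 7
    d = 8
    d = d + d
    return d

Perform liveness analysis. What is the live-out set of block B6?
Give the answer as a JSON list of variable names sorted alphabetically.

Block summaries:
  B0: def={a,d,p,y} ue=∅
  B1: def={c,y} ue={a}
  B2: def={c,d} ue=∅
  B3: def={a,c} ue={a,p}
  B4: def={a,y} ue={c}
  B5: def={y} ue={p}
  B6: def={d} ue={d}
  B7: def={a,p} ue={a}
  B8: def={a,d} ue={a}

Backward fixpoint:
  B0: in=∅ out={a,d,p}
  B1: in={a,p} out={a,c,p}
  B2: in={a,p} out={a,p}
  B3: in={a,d,p} out={a,d,p}
  B4: in={c} out=∅
  B5: in={a,p} out={a}
  B6: in={a,d} out={a}
  B7: in={a} out={a}
  B8: in={a} out=∅

live-out(B6) = ["a"]

Answer: ["a"]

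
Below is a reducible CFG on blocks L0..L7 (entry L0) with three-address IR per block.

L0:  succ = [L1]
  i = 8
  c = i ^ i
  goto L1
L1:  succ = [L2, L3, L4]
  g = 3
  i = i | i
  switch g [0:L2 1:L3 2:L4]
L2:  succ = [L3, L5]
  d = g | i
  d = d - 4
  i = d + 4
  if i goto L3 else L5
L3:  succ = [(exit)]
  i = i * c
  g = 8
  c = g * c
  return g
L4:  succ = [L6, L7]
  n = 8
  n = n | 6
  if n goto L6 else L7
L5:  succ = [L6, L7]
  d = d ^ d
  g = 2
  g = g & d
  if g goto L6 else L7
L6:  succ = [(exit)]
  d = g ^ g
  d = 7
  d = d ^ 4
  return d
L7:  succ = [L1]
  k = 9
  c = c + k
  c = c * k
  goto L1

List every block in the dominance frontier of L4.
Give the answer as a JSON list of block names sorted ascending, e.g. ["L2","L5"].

idom tree: L1←L0 L2←L1 L3←L1 L4←L1 L5←L2 L6←L1 L7←L1
Join-block Dom:
  L1: preds {L0,L7}: {L0} ∩ {L0,L1,L7} = {L0}; idom=L0
  L3: preds {L1,L2}: {L0,L1} ∩ {L0,L1,L2} = {L0,L1}; idom=L1
  L6: preds {L4,L5}: {L0,L1,L4} ∩ {L0,L1,L2,L5} = {L0,L1}; idom=L1
  L7: preds {L4,L5}: {L0,L1,L4} ∩ {L0,L1,L2,L5} = {L0,L1}; idom=L1

Frontier:
  join L1 pred L0: · stop@L0
  join L1 pred L7: L7→L1 stop@L0
  join L3 pred L1: · stop@L1
  join L3 pred L2: L2 stop@L1
  join L6 pred L4: L4 stop@L1
  join L6 pred L5: L5→L2 stop@L1
  join L7 pred L4: L4 stop@L1
  join L7 pred L5: L5→L2 stop@L1
  L0: DF=∅
  L1: DF={L1}
  L2: DF={L3,L6,L7}
  L3: DF=∅
  L4: DF={L6,L7}
  L5: DF={L6,L7}
  L6: DF=∅
  L7: DF={L1}

DF(L4) = ["L6", "L7"]

Answer: ["L6", "L7"]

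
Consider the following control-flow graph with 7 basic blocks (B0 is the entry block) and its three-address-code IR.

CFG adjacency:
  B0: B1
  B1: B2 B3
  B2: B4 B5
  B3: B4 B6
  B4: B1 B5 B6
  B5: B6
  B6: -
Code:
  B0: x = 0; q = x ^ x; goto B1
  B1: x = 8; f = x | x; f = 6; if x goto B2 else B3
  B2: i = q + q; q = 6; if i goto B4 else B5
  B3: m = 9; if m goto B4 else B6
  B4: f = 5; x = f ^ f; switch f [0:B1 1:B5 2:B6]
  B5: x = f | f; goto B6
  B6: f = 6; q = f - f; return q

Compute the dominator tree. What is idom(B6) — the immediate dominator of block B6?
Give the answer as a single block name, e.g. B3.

Answer: B1

Working:
idom tree: B1←B0 B2←B1 B3←B1 B4←B1 B5←B1 B6←B1
Dom∩ at merges:
  B1: preds {B0,B4}: {B0} ∩ {B0,B1,B4} = {B0}; idom=B0
  B4: preds {B2,B3}: {B0,B1,B2} ∩ {B0,B1,B3} = {B0,B1}; idom=B1
  B5: preds {B2,B4}: {B0,B1,B2} ∩ {B0,B1,B4} = {B0,B1}; idom=B1
  B6: preds {B3,B4,B5}: {B0,B1,B3} ∩ {B0,B1,B4} ∩ {B0,B1,B5} = {B0,B1}; idom=B1

idom(B6) = B1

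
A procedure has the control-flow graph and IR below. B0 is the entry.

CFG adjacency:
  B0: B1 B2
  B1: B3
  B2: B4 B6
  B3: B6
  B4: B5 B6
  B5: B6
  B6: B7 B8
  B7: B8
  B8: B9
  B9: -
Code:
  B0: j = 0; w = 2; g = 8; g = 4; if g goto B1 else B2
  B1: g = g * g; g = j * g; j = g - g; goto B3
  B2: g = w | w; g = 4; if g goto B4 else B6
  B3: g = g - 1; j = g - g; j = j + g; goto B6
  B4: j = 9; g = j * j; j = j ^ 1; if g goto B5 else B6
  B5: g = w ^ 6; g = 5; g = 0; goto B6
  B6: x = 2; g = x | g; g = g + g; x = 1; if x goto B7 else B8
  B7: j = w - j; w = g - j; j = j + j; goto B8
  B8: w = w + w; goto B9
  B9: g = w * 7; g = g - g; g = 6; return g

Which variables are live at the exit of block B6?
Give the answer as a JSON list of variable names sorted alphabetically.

Block summaries:
  B0 def {g,j,w} use ∅
  B1 def {g,j} use {g,j}
  B2 def {g} use {w}
  B3 def {g,j} use {g}
  B4 def {g,j} use ∅
  B5 def {g} use {w}
  B6 def {g,x} use {g}
  B7 def {j,w} use {g,j,w}
  B8 def {w} use {w}
  B9 def {g} use {w}

Backward fixpoint:
  B0 li=∅ lo={g,j,w}
  B1 li={g,j,w} lo={g,w}
  B2 li={j,w} lo={g,j,w}
  B3 li={g,w} lo={g,j,w}
  B4 li={w} lo={g,j,w}
  B5 li={j,w} lo={g,j,w}
  B6 li={g,j,w} lo={g,j,w}
  B7 li={g,j,w} lo={w}
  B8 li={w} lo={w}
  B9 li={w} lo=∅

live-out(B6) = ["g", "j", "w"]

Answer: ["g", "j", "w"]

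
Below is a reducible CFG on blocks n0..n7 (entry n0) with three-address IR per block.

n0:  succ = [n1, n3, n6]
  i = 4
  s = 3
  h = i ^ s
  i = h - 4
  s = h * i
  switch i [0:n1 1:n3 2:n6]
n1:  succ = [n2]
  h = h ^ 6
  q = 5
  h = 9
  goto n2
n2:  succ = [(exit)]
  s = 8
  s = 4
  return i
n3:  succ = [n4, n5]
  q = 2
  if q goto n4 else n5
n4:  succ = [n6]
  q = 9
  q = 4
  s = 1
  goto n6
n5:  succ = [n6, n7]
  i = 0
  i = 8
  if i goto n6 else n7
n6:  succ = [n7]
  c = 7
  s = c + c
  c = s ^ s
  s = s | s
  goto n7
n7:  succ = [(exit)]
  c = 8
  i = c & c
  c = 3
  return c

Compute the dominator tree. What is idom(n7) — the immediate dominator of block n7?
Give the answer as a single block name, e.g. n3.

Answer: n0

Analysis:
idom tree: n1←n0 n2←n1 n3←n0 n4←n3 n5←n3 n6←n0 n7←n0
Join-block Dom:
  n6: preds {n0,n4,n5}: {n0} ∩ {n0,n3,n4} ∩ {n0,n3,n5} = {n0}; idom=n0
  n7: preds {n5,n6}: {n0,n3,n5} ∩ {n0,n6} = {n0}; idom=n0

idom(n7) = n0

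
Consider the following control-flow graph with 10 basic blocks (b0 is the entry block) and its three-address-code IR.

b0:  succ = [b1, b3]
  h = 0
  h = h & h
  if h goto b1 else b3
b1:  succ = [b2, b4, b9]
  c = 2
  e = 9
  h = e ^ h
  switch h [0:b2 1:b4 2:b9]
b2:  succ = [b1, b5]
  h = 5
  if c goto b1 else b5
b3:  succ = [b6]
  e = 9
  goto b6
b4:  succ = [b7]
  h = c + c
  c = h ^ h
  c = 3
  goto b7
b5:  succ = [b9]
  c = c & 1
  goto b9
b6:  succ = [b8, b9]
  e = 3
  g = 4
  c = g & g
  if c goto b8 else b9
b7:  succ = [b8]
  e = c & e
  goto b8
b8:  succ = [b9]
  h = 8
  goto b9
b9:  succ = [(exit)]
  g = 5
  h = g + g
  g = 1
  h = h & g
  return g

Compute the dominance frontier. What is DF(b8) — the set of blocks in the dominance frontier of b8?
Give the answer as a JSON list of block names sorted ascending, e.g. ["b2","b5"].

Answer: ["b9"]

Analysis:
idom tree: b1←b0 b2←b1 b3←b0 b4←b1 b5←b2 b6←b3 b7←b4 b8←b0 b9←b0
Join-block Dom:
  b1: preds {b0,b2}: {b0} ∩ {b0,b1,b2} = {b0}; idom=b0
  b8: preds {b6,b7}: {b0,b3,b6} ∩ {b0,b1,b4,b7} = {b0}; idom=b0
  b9: preds {b1,b5,b6,b8}: {b0,b1} ∩ {b0,b1,b2,b5} ∩ {b0,b3,b6} ∩ {b0,b8} = {b0}; idom=b0

Frontier:
  b1←b0: walk · to b0
  b1←b2: walk b2→b1 to b0
  b8←b6: walk b6→b3 to b0
  b8←b7: walk b7→b4→b1 to b0
  b9←b1: walk b1 to b0
  b9←b5: walk b5→b2→b1 to b0
  b9←b6: walk b6→b3 to b0
  b9←b8: walk b8 to b0
  DF(b0)=∅
  DF(b1)={b1,b8,b9}
  DF(b2)={b1,b9}
  DF(b3)={b8,b9}
  DF(b4)={b8}
  DF(b5)={b9}
  DF(b6)={b8,b9}
  DF(b7)={b8}
  DF(b8)={b9}
  DF(b9)=∅

DF(b8) = ["b9"]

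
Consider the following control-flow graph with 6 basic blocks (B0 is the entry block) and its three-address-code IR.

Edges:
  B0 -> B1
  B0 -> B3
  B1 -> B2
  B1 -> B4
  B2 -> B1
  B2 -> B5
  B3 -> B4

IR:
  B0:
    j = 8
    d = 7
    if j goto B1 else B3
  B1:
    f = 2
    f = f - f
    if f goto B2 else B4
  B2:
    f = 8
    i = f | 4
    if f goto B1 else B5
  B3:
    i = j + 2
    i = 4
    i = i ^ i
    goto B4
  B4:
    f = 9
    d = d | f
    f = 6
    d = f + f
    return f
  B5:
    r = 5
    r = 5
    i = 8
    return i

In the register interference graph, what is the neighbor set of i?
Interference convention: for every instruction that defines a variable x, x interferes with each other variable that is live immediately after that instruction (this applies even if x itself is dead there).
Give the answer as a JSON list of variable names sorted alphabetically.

Block summaries:
  B0: def={d,j} ue=∅
  B1: def={f} ue=∅
  B2: def={f,i} ue=∅
  B3: def={i} ue={j}
  B4: def={d,f} ue={d}
  B5: def={i,r} ue=∅

Liveness:
  live B0: ∅→{d,j}
  live B1: {d}→{d}
  live B2: {d}→{d}
  live B3: {d,j}→{d}
  live B4: {d}→∅
  live B5: ∅→∅

Interfere edges:
  d: {f,i,j}
  f: {d,i}
  i: {d,f}
  j: {d}
  r: ∅

N(i) = ["d", "f"]

Answer: ["d", "f"]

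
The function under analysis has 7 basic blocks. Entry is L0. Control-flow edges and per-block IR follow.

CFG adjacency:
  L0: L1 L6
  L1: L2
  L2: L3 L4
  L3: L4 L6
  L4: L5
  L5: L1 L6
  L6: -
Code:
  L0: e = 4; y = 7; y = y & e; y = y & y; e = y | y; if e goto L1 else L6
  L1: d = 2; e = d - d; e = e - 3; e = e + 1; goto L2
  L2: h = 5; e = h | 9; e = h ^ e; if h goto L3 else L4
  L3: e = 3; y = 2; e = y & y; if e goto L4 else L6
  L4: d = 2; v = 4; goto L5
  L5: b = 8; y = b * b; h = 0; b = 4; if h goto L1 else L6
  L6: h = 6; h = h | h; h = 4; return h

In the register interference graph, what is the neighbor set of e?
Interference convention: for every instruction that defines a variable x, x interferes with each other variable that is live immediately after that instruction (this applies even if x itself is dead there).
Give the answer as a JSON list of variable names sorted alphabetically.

Answer: ["h", "y"]

Derivation:
def/use:
  L0: {e,y} / ∅
  L1: {d,e} / ∅
  L2: {e,h} / ∅
  L3: {e,y} / ∅
  L4: {d,v} / ∅
  L5: {b,h,y} / ∅
  L6: {h} / ∅

Liveness:
  live L0: ∅→∅
  live L1: ∅→∅
  live L2: ∅→∅
  live L3: ∅→∅
  live L4: ∅→∅
  live L5: ∅→∅
  live L6: ∅→∅

Interference:
  b — {h}
  d — ∅
  e — {h,y}
  h — {b,e}
  v — ∅
  y — {e}

N(e) = ["h", "y"]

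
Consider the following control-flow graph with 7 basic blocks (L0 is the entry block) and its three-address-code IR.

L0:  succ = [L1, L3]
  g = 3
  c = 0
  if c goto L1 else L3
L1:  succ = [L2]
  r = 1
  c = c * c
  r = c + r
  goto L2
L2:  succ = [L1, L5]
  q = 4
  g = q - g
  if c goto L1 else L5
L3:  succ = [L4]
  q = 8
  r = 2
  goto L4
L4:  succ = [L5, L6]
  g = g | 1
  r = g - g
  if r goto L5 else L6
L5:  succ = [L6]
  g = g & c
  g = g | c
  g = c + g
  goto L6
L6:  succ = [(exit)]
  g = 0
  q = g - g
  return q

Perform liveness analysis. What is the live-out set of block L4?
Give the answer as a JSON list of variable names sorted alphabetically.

Answer: ["c", "g"]

Analysis:
Per-block:
  L0: {c,g} / ∅
  L1: {c,r} / {c}
  L2: {g,q} / {c,g}
  L3: {q,r} / ∅
  L4: {g,r} / {g}
  L5: {g} / {c,g}
  L6: {g,q} / ∅

Live sets:
  L0 li=∅ lo={c,g}
  L1 li={c,g} lo={c,g}
  L2 li={c,g} lo={c,g}
  L3 li={c,g} lo={c,g}
  L4 li={c,g} lo={c,g}
  L5 li={c,g} lo=∅
  L6 li=∅ lo=∅

live-out(L4) = ["c", "g"]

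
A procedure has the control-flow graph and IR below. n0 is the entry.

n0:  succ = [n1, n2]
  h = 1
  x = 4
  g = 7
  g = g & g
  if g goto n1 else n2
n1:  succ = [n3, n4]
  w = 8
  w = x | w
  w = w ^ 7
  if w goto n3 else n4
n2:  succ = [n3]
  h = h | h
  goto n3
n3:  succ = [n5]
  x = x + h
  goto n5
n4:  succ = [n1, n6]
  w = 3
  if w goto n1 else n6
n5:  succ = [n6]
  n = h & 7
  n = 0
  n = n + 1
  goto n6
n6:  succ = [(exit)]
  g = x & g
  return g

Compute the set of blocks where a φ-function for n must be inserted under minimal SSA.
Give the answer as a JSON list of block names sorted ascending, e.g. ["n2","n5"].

Answer: ["n6"]

Working:
idom tree: n1←n0 n2←n0 n3←n0 n4←n1 n5←n3 n6←n0
Dom at joins:
  n1: preds {n0,n4}: {n0} ∩ {n0,n1,n4} = {n0}; idom=n0
  n3: preds {n1,n2}: {n0,n1} ∩ {n0,n2} = {n0}; idom=n0
  n6: preds {n4,n5}: {n0,n1,n4} ∩ {n0,n3,n5} = {n0}; idom=n0

DF walk-up:
  join n1 pred n0: · stop@n0
  join n1 pred n4: n4→n1 stop@n0
  join n3 pred n1: n1 stop@n0
  join n3 pred n2: n2 stop@n0
  join n6 pred n4: n4→n1 stop@n0
  join n6 pred n5: n5→n3 stop@n0
  n0: DF=∅
  n1: DF={n1,n3,n6}
  n2: DF={n3}
  n3: DF={n6}
  n4: DF={n1,n6}
  n5: DF={n6}
  n6: DF=∅

φ for n: defs {n5}
  DF⁺ = {n6}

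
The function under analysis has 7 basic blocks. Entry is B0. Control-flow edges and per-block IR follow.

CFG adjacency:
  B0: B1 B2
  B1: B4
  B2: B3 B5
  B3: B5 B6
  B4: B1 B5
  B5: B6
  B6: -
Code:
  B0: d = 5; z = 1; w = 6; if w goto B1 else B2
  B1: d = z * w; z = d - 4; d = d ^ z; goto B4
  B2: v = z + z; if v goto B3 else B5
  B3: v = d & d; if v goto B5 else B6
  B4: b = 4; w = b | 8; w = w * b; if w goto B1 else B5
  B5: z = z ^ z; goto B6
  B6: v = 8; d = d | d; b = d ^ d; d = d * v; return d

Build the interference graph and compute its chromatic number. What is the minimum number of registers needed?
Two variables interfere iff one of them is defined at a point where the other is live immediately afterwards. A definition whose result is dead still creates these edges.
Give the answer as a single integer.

Answer: 4

Working:
def/use:
  B0: {d,w,z} / ∅
  B1: {d,z} / {w,z}
  B2: {v} / {z}
  B3: {v} / {d}
  B4: {b,w} / ∅
  B5: {z} / {z}
  B6: {b,d,v} / {d}

Liveness:
  B0: in=∅ out={d,w,z}
  B1: in={w,z} out={d,z}
  B2: in={d,z} out={d,z}
  B3: in={d,z} out={d,z}
  B4: in={d,z} out={d,w,z}
  B5: in={d,z} out={d}
  B6: in={d} out=∅

Conflict graph:
  b: {d,v,w,z}
  d: {b,v,w,z}
  v: {b,d,z}
  w: {b,d,z}
  z: {b,d,v,w}

Registers:
  {b,d,v,z} pairwise interfere (4-clique) ⇒ χ ≥ 4
  4-colouring: r0={b}  r1={d}  r2={z}  r3={v,w}
  χ = 4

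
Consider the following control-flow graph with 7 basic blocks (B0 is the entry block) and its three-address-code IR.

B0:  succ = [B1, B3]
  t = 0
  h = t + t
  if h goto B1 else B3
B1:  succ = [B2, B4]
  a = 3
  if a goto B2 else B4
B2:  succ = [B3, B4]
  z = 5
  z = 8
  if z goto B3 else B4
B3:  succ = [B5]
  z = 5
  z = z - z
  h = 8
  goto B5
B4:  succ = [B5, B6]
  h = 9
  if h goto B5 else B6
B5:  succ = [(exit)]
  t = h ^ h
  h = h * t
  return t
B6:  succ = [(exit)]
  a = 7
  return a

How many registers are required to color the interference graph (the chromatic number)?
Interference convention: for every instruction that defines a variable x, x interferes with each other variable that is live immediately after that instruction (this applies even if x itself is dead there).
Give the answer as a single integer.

Block summaries:
  B0 def {h,t} use ∅
  B1 def {a} use ∅
  B2 def {z} use ∅
  B3 def {h,z} use ∅
  B4 def {h} use ∅
  B5 def {h,t} use {h}
  B6 def {a} use ∅

Liveness:
  live B0: ∅→∅
  live B1: ∅→∅
  live B2: ∅→∅
  live B3: ∅→{h}
  live B4: ∅→{h}
  live B5: {h}→∅
  live B6: ∅→∅

Interference:
  a↔∅
  h↔{t}
  t↔{h}
  z↔∅

Colouring:
  {h,t} pairwise interfere (2-clique) ⇒ χ ≥ 2
  assign a→R0 h→R0 t→R1 z→R0 — no edge inside a register ⇒ χ ≤ 2
  χ = 2

Answer: 2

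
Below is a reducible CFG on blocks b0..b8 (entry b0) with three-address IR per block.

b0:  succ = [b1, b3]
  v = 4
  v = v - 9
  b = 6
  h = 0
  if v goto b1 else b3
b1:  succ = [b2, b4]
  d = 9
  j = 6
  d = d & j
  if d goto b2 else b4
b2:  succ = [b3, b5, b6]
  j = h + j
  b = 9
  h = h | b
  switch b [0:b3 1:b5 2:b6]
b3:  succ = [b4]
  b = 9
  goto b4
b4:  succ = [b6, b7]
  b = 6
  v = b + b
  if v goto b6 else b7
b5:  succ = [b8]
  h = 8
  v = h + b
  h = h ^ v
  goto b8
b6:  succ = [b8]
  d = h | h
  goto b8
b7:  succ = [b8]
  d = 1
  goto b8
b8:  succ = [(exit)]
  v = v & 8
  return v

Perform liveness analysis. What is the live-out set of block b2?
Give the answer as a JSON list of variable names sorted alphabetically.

Per-block:
  b0: {b,h,v} / ∅
  b1: {d,j} / ∅
  b2: {b,h,j} / {h,j}
  b3: {b} / ∅
  b4: {b,v} / ∅
  b5: {h,v} / {b}
  b6: {d} / {h}
  b7: {d} / ∅
  b8: {v} / {v}

Backward fixpoint:
  b0 li=∅ lo={h,v}
  b1 li={h,v} lo={h,j,v}
  b2 li={h,j,v} lo={b,h,v}
  b3 li={h} lo={h}
  b4 li={h} lo={h,v}
  b5 li={b} lo={v}
  b6 li={h,v} lo={v}
  b7 li={v} lo={v}
  b8 li={v} lo=∅

live-out(b2) = ["b", "h", "v"]

Answer: ["b", "h", "v"]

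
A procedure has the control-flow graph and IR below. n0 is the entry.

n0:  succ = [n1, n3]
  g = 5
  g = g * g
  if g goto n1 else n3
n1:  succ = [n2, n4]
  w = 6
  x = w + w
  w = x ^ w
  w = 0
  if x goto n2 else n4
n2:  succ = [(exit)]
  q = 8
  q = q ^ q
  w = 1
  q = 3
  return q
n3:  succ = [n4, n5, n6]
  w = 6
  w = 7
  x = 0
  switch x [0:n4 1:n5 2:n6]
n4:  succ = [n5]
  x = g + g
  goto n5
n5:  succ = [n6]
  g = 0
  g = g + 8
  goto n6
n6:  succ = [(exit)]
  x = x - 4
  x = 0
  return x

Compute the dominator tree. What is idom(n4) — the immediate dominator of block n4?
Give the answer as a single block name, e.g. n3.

idom tree: n1←n0 n2←n1 n3←n0 n4←n0 n5←n0 n6←n0
Dom∩ at merges:
  n4: preds {n1,n3}: {n0,n1} ∩ {n0,n3} = {n0}; idom=n0
  n5: preds {n3,n4}: {n0,n3} ∩ {n0,n4} = {n0}; idom=n0
  n6: preds {n3,n5}: {n0,n3} ∩ {n0,n5} = {n0}; idom=n0

idom(n4) = n0

Answer: n0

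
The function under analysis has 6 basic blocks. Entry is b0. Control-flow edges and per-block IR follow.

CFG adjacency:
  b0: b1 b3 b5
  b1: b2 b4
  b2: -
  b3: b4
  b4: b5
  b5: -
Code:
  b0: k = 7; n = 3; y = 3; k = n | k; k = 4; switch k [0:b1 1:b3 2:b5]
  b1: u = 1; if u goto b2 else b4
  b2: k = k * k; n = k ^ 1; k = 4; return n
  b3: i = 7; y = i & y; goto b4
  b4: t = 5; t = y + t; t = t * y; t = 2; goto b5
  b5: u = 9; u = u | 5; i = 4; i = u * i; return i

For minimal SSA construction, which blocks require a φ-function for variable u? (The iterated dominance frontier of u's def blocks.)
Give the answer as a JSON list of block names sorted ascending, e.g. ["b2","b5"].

Answer: ["b4", "b5"]

Working:
idom tree: b1←b0 b2←b1 b3←b0 b4←b0 b5←b0
Dom∩ at merges:
  b4: preds {b1,b3}: {b0,b1} ∩ {b0,b3} = {b0}; idom=b0
  b5: preds {b0,b4}: {b0} ∩ {b0,b4} = {b0}; idom=b0

DF derivation:
  b4←b1: walk b1 to b0
  b4←b3: walk b3 to b0
  b5←b0: walk · to b0
  b5←b4: walk b4 to b0
  b0 → ∅
  b1 → {b4}
  b2 → ∅
  b3 → {b4}
  b4 → {b5}
  b5 → ∅

φ for u: defs {b1,b5}
  DF⁺ = {b4,b5}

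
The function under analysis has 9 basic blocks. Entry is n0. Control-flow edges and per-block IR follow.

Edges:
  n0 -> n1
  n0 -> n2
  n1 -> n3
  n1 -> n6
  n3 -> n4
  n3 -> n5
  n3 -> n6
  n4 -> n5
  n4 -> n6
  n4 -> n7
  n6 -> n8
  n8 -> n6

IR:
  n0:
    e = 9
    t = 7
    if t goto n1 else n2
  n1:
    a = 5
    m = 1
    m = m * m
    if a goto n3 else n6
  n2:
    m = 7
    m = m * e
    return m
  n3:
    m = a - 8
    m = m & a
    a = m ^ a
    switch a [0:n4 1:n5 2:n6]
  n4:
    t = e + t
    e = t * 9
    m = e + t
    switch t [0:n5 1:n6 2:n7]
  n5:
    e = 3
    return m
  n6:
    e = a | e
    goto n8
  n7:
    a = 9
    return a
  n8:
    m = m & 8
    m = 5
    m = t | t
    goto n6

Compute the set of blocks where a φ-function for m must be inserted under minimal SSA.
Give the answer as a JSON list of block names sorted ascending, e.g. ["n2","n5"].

idom tree: n1←n0 n2←n0 n3←n1 n4←n3 n5←n3 n6←n1 n7←n4 n8←n6
Dom∩ at merges:
  n5: preds {n3,n4}: {n0,n1,n3} ∩ {n0,n1,n3,n4} = {n0,n1,n3}; idom=n3
  n6: preds {n1,n3,n4,n8}: {n0,n1} ∩ {n0,n1,n3} ∩ {n0,n1,n3,n4} ∩ {n0,n1,n6,n8} = {n0,n1}; idom=n1

Frontier:
  join n5 pred n3: · stop@n3
  join n5 pred n4: n4 stop@n3
  join n6 pred n1: · stop@n1
  join n6 pred n3: n3 stop@n1
  join n6 pred n4: n4→n3 stop@n1
  join n6 pred n8: n8→n6 stop@n1
  n0: DF=∅
  n1: DF=∅
  n2: DF=∅
  n3: DF={n6}
  n4: DF={n5,n6}
  n5: DF=∅
  n6: DF={n6}
  n7: DF=∅
  n8: DF={n6}

φ for m: defs {n1,n2,n3,n4,n8}
  DF⁺ = {n5,n6}

Answer: ["n5", "n6"]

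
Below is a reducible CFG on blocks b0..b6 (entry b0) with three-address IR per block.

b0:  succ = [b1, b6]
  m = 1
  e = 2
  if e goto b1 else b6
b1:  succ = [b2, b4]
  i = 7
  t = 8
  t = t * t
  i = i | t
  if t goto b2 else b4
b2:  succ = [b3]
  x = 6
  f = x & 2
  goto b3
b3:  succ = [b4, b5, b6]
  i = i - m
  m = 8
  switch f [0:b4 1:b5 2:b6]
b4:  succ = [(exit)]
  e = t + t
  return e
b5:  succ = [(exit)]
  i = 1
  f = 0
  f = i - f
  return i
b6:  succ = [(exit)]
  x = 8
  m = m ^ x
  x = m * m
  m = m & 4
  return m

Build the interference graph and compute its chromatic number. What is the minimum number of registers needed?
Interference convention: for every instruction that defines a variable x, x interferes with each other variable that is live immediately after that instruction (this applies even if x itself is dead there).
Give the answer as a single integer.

Per-block:
  b0 def {e,m} use ∅
  b1 def {i,t} use ∅
  b2 def {f,x} use ∅
  b3 def {i,m} use {f,i,m}
  b4 def {e} use {t}
  b5 def {f,i} use ∅
  b6 def {m,x} use {m}

Live sets:
  b0: in=∅ out={m}
  b1: in={m} out={i,m,t}
  b2: in={i,m,t} out={f,i,m,t}
  b3: in={f,i,m,t} out={m,t}
  b4: in={t} out=∅
  b5: in=∅ out=∅
  b6: in={m} out=∅

Conflict graph:
  e — {m}
  f — {i,m,t}
  i — {f,m,t,x}
  m — {e,f,i,t,x}
  t — {f,i,m,x}
  x — {i,m,t}

Registers:
  {f,i,m,t} pairwise interfere (4-clique) ⇒ χ ≥ 4
  assign e→r1 f→r3 i→r1 m→r0 t→r2 x→r3 — no edge inside a register ⇒ χ ≤ 4
  χ = 4

Answer: 4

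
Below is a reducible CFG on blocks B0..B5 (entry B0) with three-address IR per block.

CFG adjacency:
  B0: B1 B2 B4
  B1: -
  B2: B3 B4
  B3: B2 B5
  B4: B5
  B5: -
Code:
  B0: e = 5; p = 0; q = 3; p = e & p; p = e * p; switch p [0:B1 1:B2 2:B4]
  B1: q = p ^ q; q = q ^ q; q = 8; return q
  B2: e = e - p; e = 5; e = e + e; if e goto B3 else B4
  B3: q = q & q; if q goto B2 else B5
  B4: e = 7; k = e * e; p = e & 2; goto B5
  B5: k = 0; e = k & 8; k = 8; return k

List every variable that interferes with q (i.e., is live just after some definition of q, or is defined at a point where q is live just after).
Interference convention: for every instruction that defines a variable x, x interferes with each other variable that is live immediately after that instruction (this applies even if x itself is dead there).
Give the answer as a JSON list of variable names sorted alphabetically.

Block summaries:
  B0: def={e,p,q} ue=∅
  B1: def={q} ue={p,q}
  B2: def={e} ue={e,p}
  B3: def={q} ue={q}
  B4: def={e,k,p} ue=∅
  B5: def={e,k} ue=∅

Backward fixpoint:
  B0: in=∅ out={e,p,q}
  B1: in={p,q} out=∅
  B2: in={e,p,q} out={e,p,q}
  B3: in={e,p,q} out={e,p,q}
  B4: in=∅ out=∅
  B5: in=∅ out=∅

Interfere edges:
  e: {k,p,q}
  k: {e}
  p: {e,q}
  q: {e,p}

N(q) = ["e", "p"]

Answer: ["e", "p"]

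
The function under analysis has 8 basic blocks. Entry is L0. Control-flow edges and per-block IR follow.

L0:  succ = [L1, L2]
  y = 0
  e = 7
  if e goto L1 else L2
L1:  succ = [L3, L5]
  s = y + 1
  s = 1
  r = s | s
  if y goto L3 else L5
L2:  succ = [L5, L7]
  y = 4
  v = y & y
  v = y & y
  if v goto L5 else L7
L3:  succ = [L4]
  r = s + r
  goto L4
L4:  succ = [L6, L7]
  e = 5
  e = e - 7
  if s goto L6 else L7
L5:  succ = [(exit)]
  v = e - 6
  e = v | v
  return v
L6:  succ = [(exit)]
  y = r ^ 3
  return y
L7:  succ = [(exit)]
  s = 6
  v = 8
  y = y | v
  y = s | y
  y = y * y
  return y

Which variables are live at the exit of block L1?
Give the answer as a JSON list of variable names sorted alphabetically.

Answer: ["e", "r", "s", "y"]

Working:
Block summaries:
  L0: def={e,y} ue=∅
  L1: def={r,s} ue={y}
  L2: def={v,y} ue=∅
  L3: def={r} ue={r,s}
  L4: def={e} ue={s}
  L5: def={e,v} ue={e}
  L6: def={y} ue={r}
  L7: def={s,v,y} ue={y}

Liveness:
  L0 li=∅ lo={e,y}
  L1 li={e,y} lo={e,r,s,y}
  L2 li={e} lo={e,y}
  L3 li={r,s,y} lo={r,s,y}
  L4 li={r,s,y} lo={r,y}
  L5 li={e} lo=∅
  L6 li={r} lo=∅
  L7 li={y} lo=∅

live-out(L1) = ["e", "r", "s", "y"]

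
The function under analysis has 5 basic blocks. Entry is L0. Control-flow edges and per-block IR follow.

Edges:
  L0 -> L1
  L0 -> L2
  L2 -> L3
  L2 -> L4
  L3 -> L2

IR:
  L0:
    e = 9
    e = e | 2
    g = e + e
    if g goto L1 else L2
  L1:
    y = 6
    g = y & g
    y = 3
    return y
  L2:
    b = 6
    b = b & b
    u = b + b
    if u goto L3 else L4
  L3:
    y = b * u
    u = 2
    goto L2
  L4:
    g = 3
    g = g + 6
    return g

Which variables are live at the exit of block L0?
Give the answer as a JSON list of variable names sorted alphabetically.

def/use:
  L0 def {e,g} use ∅
  L1 def {g,y} use {g}
  L2 def {b,u} use ∅
  L3 def {u,y} use {b,u}
  L4 def {g} use ∅

Liveness:
  L0: in=∅ out={g}
  L1: in={g} out=∅
  L2: in=∅ out={b,u}
  L3: in={b,u} out=∅
  L4: in=∅ out=∅

live-out(L0) = ["g"]

Answer: ["g"]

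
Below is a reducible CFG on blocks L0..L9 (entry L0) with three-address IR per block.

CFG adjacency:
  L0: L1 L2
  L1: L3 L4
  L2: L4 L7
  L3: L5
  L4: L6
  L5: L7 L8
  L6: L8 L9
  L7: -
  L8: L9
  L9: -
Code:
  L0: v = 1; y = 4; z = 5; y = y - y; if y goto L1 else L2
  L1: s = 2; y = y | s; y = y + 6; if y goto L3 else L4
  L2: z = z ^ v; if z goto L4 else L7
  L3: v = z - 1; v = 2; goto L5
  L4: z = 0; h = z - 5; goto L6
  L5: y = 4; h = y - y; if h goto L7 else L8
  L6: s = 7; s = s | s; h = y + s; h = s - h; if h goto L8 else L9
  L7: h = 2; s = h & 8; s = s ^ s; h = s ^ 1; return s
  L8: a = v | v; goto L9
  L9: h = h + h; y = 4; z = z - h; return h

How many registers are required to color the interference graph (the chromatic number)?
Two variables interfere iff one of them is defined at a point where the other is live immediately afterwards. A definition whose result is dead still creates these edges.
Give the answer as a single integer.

Answer: 5

Analysis:
Block summaries:
  L0: def={v,y,z} ue=∅
  L1: def={s,y} ue={y}
  L2: def={z} ue={v,z}
  L3: def={v} ue={z}
  L4: def={h,z} ue=∅
  L5: def={h,y} ue=∅
  L6: def={h,s} ue={y}
  L7: def={h,s} ue=∅
  L8: def={a} ue={v}
  L9: def={h,y,z} ue={h,z}

Backward fixpoint:
  L0: in=∅ out={v,y,z}
  L1: in={v,y,z} out={v,y,z}
  L2: in={v,y,z} out={v,y}
  L3: in={z} out={v,z}
  L4: in={v,y} out={v,y,z}
  L5: in={v,z} out={h,v,z}
  L6: in={v,y,z} out={h,v,z}
  L7: in=∅ out=∅
  L8: in={h,v,z} out={h,z}
  L9: in={h,z} out=∅

Interfere edges:
  a↔{h,z}
  h↔{a,s,v,y,z}
  s↔{h,v,y,z}
  v↔{h,s,y,z}
  y↔{h,s,v,z}
  z↔{a,h,s,v,y}

Chromatic number:
  {h,s,v,y,z} pairwise interfere (5-clique) ⇒ χ ≥ 5
  assign a→c2 h→c0 s→c2 v→c3 y→c4 z→c1 — no edge inside a register ⇒ χ ≤ 5
  χ = 5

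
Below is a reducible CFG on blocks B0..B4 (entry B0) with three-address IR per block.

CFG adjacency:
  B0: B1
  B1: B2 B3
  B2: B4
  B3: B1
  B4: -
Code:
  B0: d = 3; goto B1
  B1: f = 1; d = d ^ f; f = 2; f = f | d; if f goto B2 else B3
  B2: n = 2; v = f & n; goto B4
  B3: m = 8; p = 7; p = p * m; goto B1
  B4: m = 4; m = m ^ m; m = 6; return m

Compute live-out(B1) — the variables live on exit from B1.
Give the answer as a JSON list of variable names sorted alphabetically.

Per-block:
  B0: {d} / ∅
  B1: {d,f} / {d}
  B2: {n,v} / {f}
  B3: {m,p} / ∅
  B4: {m} / ∅

Liveness:
  B0: in=∅ out={d}
  B1: in={d} out={d,f}
  B2: in={f} out=∅
  B3: in={d} out={d}
  B4: in=∅ out=∅

live-out(B1) = ["d", "f"]

Answer: ["d", "f"]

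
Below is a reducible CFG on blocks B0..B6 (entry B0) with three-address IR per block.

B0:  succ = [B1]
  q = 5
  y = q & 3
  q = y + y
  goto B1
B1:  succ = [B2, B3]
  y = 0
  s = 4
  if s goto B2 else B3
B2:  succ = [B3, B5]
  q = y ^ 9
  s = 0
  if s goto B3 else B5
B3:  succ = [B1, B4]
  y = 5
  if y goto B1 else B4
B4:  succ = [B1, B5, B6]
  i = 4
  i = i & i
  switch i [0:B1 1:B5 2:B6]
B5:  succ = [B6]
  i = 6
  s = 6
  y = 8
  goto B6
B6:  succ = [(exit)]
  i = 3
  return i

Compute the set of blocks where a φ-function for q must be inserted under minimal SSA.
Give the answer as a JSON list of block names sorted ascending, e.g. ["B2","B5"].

idom tree: B1←B0 B2←B1 B3←B1 B4←B3 B5←B1 B6←B1
Dom∩ at merges:
  B1: preds {B0,B3,B4}: {B0} ∩ {B0,B1,B3} ∩ {B0,B1,B3,B4} = {B0}; idom=B0
  B3: preds {B1,B2}: {B0,B1} ∩ {B0,B1,B2} = {B0,B1}; idom=B1
  B5: preds {B2,B4}: {B0,B1,B2} ∩ {B0,B1,B3,B4} = {B0,B1}; idom=B1
  B6: preds {B4,B5}: {B0,B1,B3,B4} ∩ {B0,B1,B5} = {B0,B1}; idom=B1

Frontier:
  B1←B0: walk · to B0
  B1←B3: walk B3→B1 to B0
  B1←B4: walk B4→B3→B1 to B0
  B3←B1: walk · to B1
  B3←B2: walk B2 to B1
  B5←B2: walk B2 to B1
  B5←B4: walk B4→B3 to B1
  B6←B4: walk B4→B3 to B1
  B6←B5: walk B5 to B1
  B0 → ∅
  B1 → {B1}
  B2 → {B3,B5}
  B3 → {B1,B5,B6}
  B4 → {B1,B5,B6}
  B5 → {B6}
  B6 → ∅

φ for q: defs {B0,B2}
  DF⁺ = {B1,B3,B5,B6}

Answer: ["B1", "B3", "B5", "B6"]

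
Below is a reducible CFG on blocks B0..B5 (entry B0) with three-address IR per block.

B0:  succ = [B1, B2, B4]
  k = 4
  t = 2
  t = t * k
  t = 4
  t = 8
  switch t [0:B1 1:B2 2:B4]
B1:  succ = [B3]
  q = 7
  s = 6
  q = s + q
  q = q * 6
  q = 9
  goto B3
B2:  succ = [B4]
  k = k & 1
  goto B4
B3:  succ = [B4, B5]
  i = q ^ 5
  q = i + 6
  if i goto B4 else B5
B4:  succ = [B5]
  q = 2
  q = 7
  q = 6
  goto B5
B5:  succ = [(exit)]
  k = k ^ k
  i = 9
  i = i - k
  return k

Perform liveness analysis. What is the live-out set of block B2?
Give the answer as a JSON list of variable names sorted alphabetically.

def/use:
  B0: def={k,t} ue=∅
  B1: def={q,s} ue=∅
  B2: def={k} ue={k}
  B3: def={i,q} ue={q}
  B4: def={q} ue=∅
  B5: def={i,k} ue={k}

Backward fixpoint:
  B0: in=∅ out={k}
  B1: in={k} out={k,q}
  B2: in={k} out={k}
  B3: in={k,q} out={k}
  B4: in={k} out={k}
  B5: in={k} out=∅

live-out(B2) = ["k"]

Answer: ["k"]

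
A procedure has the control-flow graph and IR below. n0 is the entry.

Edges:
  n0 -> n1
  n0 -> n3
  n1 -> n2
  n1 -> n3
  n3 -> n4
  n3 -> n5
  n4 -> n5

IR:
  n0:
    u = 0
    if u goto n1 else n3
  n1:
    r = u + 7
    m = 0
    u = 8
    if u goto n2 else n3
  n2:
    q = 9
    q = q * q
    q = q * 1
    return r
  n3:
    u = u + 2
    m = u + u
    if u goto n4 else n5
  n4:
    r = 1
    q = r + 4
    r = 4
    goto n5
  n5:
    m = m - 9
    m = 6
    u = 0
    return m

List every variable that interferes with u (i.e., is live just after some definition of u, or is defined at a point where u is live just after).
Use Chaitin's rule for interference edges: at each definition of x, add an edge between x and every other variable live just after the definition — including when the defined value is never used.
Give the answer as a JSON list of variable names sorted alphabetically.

Per-block:
  n0: {u} / ∅
  n1: {m,r,u} / {u}
  n2: {q} / {r}
  n3: {m,u} / {u}
  n4: {q,r} / ∅
  n5: {m,u} / {m}

Liveness:
  n0 li=∅ lo={u}
  n1 li={u} lo={r,u}
  n2 li={r} lo=∅
  n3 li={u} lo={m}
  n4 li={m} lo={m}
  n5 li={m} lo=∅

Interfere edges:
  m↔{q,r,u}
  q↔{m,r}
  r↔{m,q,u}
  u↔{m,r}

N(u) = ["m", "r"]

Answer: ["m", "r"]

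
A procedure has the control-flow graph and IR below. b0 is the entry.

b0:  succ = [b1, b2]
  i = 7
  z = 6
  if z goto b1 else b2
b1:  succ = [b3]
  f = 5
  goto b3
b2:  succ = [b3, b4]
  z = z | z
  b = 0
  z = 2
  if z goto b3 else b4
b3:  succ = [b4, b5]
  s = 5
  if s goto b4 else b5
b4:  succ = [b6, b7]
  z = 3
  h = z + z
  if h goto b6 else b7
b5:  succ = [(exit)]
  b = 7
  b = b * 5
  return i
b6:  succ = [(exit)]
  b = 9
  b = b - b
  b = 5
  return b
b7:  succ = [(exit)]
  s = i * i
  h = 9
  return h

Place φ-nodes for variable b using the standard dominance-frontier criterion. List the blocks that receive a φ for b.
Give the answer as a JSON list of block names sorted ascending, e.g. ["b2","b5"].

Answer: ["b3", "b4"]

Derivation:
idom tree: b1←b0 b2←b0 b3←b0 b4←b0 b5←b3 b6←b4 b7←b4
Dom∩ at merges:
  b3: preds {b1,b2}: {b0,b1} ∩ {b0,b2} = {b0}; idom=b0
  b4: preds {b2,b3}: {b0,b2} ∩ {b0,b3} = {b0}; idom=b0

Frontier:
  b3←b1: walk b1 to b0
  b3←b2: walk b2 to b0
  b4←b2: walk b2 to b0
  b4←b3: walk b3 to b0
  DF(b0)=∅
  DF(b1)={b3}
  DF(b2)={b3,b4}
  DF(b3)={b4}
  DF(b4)=∅
  DF(b5)=∅
  DF(b6)=∅
  DF(b7)=∅

φ for b: defs {b2,b5,b6}
  DF⁺ = {b3,b4}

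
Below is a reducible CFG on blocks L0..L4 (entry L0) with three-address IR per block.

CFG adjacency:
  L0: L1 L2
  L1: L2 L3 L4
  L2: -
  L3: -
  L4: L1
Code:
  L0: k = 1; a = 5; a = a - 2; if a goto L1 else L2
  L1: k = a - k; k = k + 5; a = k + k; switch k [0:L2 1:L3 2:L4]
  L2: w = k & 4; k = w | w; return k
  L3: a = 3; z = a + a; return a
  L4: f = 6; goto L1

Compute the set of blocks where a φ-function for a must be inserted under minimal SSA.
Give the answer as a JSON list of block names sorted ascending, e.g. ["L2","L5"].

idom tree: L1←L0 L2←L0 L3←L1 L4←L1
Dom∩ at merges:
  L1: preds {L0,L4}: {L0} ∩ {L0,L1,L4} = {L0}; idom=L0
  L2: preds {L0,L1}: {L0} ∩ {L0,L1} = {L0}; idom=L0

DF walk-up:
  join L1 pred L0: · stop@L0
  join L1 pred L4: L4→L1 stop@L0
  join L2 pred L0: · stop@L0
  join L2 pred L1: L1 stop@L0
  L0 → ∅
  L1 → {L1,L2}
  L2 → ∅
  L3 → ∅
  L4 → {L1}

φ for a: defs {L0,L1,L3}
  DF⁺ = {L1,L2}

Answer: ["L1", "L2"]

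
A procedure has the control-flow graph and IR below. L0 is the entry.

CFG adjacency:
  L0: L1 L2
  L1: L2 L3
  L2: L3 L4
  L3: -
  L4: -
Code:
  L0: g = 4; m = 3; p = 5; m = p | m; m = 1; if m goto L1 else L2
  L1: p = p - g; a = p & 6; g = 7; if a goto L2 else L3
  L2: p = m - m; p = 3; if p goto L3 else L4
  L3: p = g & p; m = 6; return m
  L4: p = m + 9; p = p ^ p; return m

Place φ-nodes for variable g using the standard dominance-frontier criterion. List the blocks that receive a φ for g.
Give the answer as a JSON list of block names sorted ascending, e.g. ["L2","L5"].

Answer: ["L2", "L3"]

Analysis:
idom tree: L1←L0 L2←L0 L3←L0 L4←L2
Join-block Dom:
  L2: preds {L0,L1}: {L0} ∩ {L0,L1} = {L0}; idom=L0
  L3: preds {L1,L2}: {L0,L1} ∩ {L0,L2} = {L0}; idom=L0

DF walk-up:
  join L2 pred L0: · stop@L0
  join L2 pred L1: L1 stop@L0
  join L3 pred L1: L1 stop@L0
  join L3 pred L2: L2 stop@L0
  L0: DF=∅
  L1: DF={L2,L3}
  L2: DF={L3}
  L3: DF=∅
  L4: DF=∅

φ for g: defs {L0,L1}
  DF⁺ = {L2,L3}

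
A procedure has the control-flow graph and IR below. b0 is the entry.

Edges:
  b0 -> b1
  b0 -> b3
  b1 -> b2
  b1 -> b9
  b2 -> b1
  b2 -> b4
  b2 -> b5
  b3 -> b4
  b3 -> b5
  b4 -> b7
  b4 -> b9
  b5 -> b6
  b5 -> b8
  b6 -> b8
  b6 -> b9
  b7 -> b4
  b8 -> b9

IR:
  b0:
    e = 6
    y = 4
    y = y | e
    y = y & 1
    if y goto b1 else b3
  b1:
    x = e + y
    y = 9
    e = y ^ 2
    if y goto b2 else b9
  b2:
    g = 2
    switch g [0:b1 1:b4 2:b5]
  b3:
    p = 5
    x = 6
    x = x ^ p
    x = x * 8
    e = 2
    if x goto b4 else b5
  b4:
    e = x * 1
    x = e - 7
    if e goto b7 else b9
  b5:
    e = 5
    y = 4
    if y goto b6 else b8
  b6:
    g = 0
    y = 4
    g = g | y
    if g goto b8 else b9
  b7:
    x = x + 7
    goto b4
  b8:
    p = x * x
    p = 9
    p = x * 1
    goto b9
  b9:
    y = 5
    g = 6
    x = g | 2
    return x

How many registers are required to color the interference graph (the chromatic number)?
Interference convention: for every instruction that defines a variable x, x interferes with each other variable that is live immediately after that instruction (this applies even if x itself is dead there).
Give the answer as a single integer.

Answer: 4

Analysis:
def/use:
  b0: {e,y} / ∅
  b1: {e,x,y} / {e,y}
  b2: {g} / ∅
  b3: {e,p,x} / ∅
  b4: {e,x} / {x}
  b5: {e,y} / ∅
  b6: {g,y} / ∅
  b7: {x} / {x}
  b8: {p} / {x}
  b9: {g,x,y} / ∅

Backward fixpoint:
  b0: in=∅ out={e,y}
  b1: in={e,y} out={e,x,y}
  b2: in={e,x,y} out={e,x,y}
  b3: in=∅ out={x}
  b4: in={x} out={x}
  b5: in={x} out={x}
  b6: in={x} out={x}
  b7: in={x} out={x}
  b8: in={x} out=∅
  b9: in=∅ out=∅

Conflict graph:
  e↔{g,x,y}
  g↔{e,x,y}
  p↔{x}
  x↔{e,g,p,y}
  y↔{e,g,x}

Colouring:
  clique {e,g,x,y} ⇒ need ≥ 4
  4-colouring: r0={x}  r1={e,p}  r2={g}  r3={y}
  χ = 4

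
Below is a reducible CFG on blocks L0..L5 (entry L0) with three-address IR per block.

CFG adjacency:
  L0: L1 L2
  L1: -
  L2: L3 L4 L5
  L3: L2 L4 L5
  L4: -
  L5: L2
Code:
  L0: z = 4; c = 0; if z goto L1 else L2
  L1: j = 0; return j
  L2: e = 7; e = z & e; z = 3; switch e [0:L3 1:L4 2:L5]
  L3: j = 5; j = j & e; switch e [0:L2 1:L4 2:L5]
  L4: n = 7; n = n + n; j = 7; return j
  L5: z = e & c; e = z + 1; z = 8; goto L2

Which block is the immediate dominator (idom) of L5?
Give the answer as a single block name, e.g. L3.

idom tree: L1←L0 L2←L0 L3←L2 L4←L2 L5←L2
Join-block Dom:
  L2: preds {L0,L3,L5}: {L0} ∩ {L0,L2,L3} ∩ {L0,L2,L5} = {L0}; idom=L0
  L4: preds {L2,L3}: {L0,L2} ∩ {L0,L2,L3} = {L0,L2}; idom=L2
  L5: preds {L2,L3}: {L0,L2} ∩ {L0,L2,L3} = {L0,L2}; idom=L2

idom(L5) = L2

Answer: L2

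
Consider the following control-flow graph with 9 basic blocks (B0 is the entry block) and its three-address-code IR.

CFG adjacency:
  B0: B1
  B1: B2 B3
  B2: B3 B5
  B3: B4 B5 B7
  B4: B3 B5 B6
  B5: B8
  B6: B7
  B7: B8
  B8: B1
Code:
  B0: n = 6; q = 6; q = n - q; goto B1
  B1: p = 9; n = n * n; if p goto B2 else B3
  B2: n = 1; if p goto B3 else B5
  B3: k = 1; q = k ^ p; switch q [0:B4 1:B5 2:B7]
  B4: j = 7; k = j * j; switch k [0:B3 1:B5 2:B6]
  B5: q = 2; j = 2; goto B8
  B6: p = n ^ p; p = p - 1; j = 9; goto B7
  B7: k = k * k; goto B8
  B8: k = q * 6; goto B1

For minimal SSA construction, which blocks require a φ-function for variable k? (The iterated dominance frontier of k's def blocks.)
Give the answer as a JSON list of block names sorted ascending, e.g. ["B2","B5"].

idom tree: B1←B0 B2←B1 B3←B1 B4←B3 B5←B1 B6←B4 B7←B3 B8←B1
Join-block Dom:
  B1: preds {B0,B8}: {B0} ∩ {B0,B1,B8} = {B0}; idom=B0
  B3: preds {B1,B2,B4}: {B0,B1} ∩ {B0,B1,B2} ∩ {B0,B1,B3,B4} = {B0,B1}; idom=B1
  B5: preds {B2,B3,B4}: {B0,B1,B2} ∩ {B0,B1,B3} ∩ {B0,B1,B3,B4} = {B0,B1}; idom=B1
  B7: preds {B3,B6}: {B0,B1,B3} ∩ {B0,B1,B3,B4,B6} = {B0,B1,B3}; idom=B3
  B8: preds {B5,B7}: {B0,B1,B5} ∩ {B0,B1,B3,B7} = {B0,B1}; idom=B1

DF walk-up:
  B1←B0: walk · to B0
  B1←B8: walk B8→B1 to B0
  B3←B1: walk · to B1
  B3←B2: walk B2 to B1
  B3←B4: walk B4→B3 to B1
  B5←B2: walk B2 to B1
  B5←B3: walk B3 to B1
  B5←B4: walk B4→B3 to B1
  B7←B3: walk · to B3
  B7←B6: walk B6→B4 to B3
  B8←B5: walk B5 to B1
  B8←B7: walk B7→B3 to B1
  DF(B0)=∅
  DF(B1)={B1}
  DF(B2)={B3,B5}
  DF(B3)={B3,B5,B8}
  DF(B4)={B3,B5,B7}
  DF(B5)={B8}
  DF(B6)={B7}
  DF(B7)={B8}
  DF(B8)={B1}

φ for k: defs {B3,B4,B7,B8}
  DF⁺ = {B1,B3,B5,B7,B8}

Answer: ["B1", "B3", "B5", "B7", "B8"]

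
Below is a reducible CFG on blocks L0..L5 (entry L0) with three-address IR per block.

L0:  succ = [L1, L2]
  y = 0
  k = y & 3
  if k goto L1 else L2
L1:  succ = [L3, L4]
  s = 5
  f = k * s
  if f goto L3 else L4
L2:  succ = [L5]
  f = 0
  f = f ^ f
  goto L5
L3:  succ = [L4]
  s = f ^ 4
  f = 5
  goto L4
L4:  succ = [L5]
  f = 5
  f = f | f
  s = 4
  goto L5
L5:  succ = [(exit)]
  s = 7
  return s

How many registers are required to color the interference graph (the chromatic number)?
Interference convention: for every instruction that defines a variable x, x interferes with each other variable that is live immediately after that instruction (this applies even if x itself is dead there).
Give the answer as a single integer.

Per-block:
  L0: def={k,y} ue=∅
  L1: def={f,s} ue={k}
  L2: def={f} ue=∅
  L3: def={f,s} ue={f}
  L4: def={f,s} ue=∅
  L5: def={s} ue=∅

Live sets:
  L0: in=∅ out={k}
  L1: in={k} out={f}
  L2: in=∅ out=∅
  L3: in={f} out=∅
  L4: in=∅ out=∅
  L5: in=∅ out=∅

Interference:
  f — ∅
  k — {s}
  s — {k}
  y — ∅

Colouring:
  {k,s} pairwise interfere (2-clique) ⇒ χ ≥ 2
  assign f→R0 k→R0 s→R1 y→R0 — no edge inside a register ⇒ χ ≤ 2
  χ = 2

Answer: 2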